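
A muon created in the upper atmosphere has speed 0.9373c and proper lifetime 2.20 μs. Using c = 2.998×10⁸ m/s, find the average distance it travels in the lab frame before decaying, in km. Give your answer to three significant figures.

1.77 km

Lorentz factor: γ = (1 − 0.87853129)^(−1/2) = 2.8692.
Lab-frame lifetime: Δt = γτ = 2.8692 × 2.20 μs = 6.3122 μs.
Distance: d = vΔt = 0.9373 × 2.998×10⁸ m/s × 6.3122×10^-6 s = 1770 m = 1.77 km.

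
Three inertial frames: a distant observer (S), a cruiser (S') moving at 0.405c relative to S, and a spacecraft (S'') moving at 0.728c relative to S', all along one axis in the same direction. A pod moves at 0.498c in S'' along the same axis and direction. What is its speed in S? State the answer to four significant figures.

0.9563c

Apply u = (u'+v)/(1+u'v) twice. Pod in the cruiser frame: (0.498+0.728)/(1+0.498·0.728) = 1.226/1.362544 = 0.89979c.
That velocity, transformed to the rest frame of a distant observer: (0.89979+0.405)/(1+0.89979·0.405) = 1.30479/1.36441495 = 0.9563c.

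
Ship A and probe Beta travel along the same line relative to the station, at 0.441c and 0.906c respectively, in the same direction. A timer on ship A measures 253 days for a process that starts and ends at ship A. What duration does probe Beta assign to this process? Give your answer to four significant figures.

Transform ship A's velocity into probe Beta's frame: (0.441 − 0.906)/(1 − 0.441·0.906) = −0.465/0.600454, so the relative speed is 0.77441c.
At |u| = 0.77441c, γ = (1 − 0.599711)^(−1/2) = 1.5806.
Ship A's interval is proper; time dilation gives Δt_B = γΔτ = 1.5806 × 253 days = 399.9 days.

399.9 days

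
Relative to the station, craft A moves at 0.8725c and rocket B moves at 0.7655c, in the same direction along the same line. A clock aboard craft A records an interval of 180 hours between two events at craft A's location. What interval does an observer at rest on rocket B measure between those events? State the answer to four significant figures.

Speed of craft A in rocket B's frame: u = (v_A − v_B)/(1 − v_A v_B/c²) = (0.8725 − 0.7655)/(1 − 0.8725×0.7655) = 0.107/0.33210125 = 0.32219; |u| = 0.32219c.
At |u| = 0.32219c, γ = (1 − 0.103806)^(−1/2) = 1.0563.
The clock on craft A records proper time, so rocket B measures Δt = γΔτ = 1.0563 × 180 = 190.1 hours.

190.1 hours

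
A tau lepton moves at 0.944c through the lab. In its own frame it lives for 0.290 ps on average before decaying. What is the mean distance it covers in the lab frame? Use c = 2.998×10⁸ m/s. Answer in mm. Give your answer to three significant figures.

0.249 mm

β² = 0.891136, so γ = 1/√0.108864 = 3.0308.
Lab-frame lifetime: Δt = γτ = 3.0308 × 0.290 ps = 0.87893 ps.
Distance: d = vΔt = 0.944 × 2.998×10⁸ m/s × 8.7893×10^-13 s = 2.49×10^-4 m = 0.249 mm.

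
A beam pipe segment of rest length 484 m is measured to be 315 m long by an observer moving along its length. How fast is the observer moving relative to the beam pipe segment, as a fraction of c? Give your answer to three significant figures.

0.759c

Length contraction gives γ = L₀/L = 484/315 = 1.5365.
β = √(1 − 1/γ²) = √0.576421 = 0.759.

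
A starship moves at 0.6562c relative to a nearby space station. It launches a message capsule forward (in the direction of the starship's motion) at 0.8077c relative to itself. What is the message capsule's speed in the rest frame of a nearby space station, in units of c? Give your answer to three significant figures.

In units of c, u = (u' + v)/(1 + u'v) with u' = 0.8077 and v = 0.6562.
Numerator: 0.8077 + 0.6562 = 1.4639. Denominator: 1 + (0.8077)(0.6562) = 1.53001274.
u = 1.4639/1.53001274 = 0.95679, so the speed is 0.957c.

0.957c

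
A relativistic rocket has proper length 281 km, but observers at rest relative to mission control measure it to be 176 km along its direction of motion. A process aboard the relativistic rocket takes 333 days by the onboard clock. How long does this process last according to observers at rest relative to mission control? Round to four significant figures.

531.7 days

From L = L₀/γ: γ = 281/176 = 1.59659.
The same γ dilates the second interval: 1.59659 × 333 days = 531.7 days.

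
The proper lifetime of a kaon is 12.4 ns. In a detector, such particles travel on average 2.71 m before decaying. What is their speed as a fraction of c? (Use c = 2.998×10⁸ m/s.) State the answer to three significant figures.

Lab distance = (lab lifetime)·v = γτ·βc, so βγ = d/(cτ) = 2.710/(2.998×10⁸ × 1.240×10^-8) = 0.72898.
With βγ = 0.72898: γ² = 1 + (βγ)² = 1.531412, and β = (βγ)/γ = 0.72898/1.2375 = 0.589.

0.589c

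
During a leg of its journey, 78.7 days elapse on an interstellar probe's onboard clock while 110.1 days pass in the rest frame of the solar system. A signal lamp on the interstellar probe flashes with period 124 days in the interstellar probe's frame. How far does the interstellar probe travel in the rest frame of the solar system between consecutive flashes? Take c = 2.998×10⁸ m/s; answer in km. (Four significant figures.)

γ = Δt/Δτ = 110.1/78.7 = 1.39898.
β = √(1 − 1/γ²) = 0.69932. Lab-frame period = γτ = 1.39898×124 days = 173.47 days. Distance = βc × γτ = 0.69932 × 2.998×10⁸ m/s × 14987808 s = 3.1423×10^15 m = 3.142×10^12 km.

3.142×10^12 km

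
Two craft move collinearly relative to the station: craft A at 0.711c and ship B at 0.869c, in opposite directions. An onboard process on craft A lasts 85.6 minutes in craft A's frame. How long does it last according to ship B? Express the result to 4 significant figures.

398.0 minutes

Speed of craft A in ship B's frame: u = (v_A + v_B)/(1 + v_A v_B/c²) = (0.711 + 0.869)/(1 + 0.711×0.869) = 1.58/1.617859 = 0.9766; |u| = 0.9766c.
γ for this relative speed: γ = 1/√(1 − 0.953748) = 4.6498.
Craft A's interval is proper; time dilation gives Δt_B = γΔτ = 4.6498 × 85.6 minutes = 398.0 minutes.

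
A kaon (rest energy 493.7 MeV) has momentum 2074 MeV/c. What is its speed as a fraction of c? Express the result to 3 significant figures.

pc/(mc²) = 2074/493.7 = 4.2009 = βγ = β/√(1−β²).
So β² = x²/(1 + x²) with x = 4.2009: x² = 17.6476, β² = 17.6476/18.6476 = 0.946374, β = 0.973.

0.973c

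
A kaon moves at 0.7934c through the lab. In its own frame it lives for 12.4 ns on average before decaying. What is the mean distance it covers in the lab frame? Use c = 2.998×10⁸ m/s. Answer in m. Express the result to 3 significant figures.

Lorentz factor: γ = (1 − 0.62948356)^(−1/2) = 1.6428.
Lab-frame lifetime: Δt = γτ = 1.6428 × 12.4 ns = 20.371 ns.
Distance: d = vΔt = 0.7934 × 2.998×10⁸ m/s × 2.0371×10^-8 s = 4.85 m.

4.85 m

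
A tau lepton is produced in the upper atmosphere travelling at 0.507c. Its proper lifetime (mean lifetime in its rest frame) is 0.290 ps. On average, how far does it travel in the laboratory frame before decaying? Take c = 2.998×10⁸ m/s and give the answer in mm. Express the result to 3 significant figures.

β² = 0.257049, so γ = 1/√0.742951 = 1.1602.
Lab-frame lifetime: Δt = γτ = 1.1602 × 0.290 ps = 0.33646 ps.
Distance: d = vΔt = 0.507 × 2.998×10⁸ m/s × 3.3646×10^-13 s = 5.11×10^-5 m = 0.0511 mm.

0.0511 mm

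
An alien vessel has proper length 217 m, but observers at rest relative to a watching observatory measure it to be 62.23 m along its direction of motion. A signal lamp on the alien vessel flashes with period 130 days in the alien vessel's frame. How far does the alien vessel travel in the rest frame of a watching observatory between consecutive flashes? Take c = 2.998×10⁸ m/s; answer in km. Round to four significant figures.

1.125×10^13 km

Length contraction gives γ = L₀/L = 217/62.23 = 3.48706.
β = √(1 − 1/γ²) = 0.958. Lab-frame period = γτ = 3.48706×130 days = 453.32 days. Distance = βc × γτ = 0.958 × 2.998×10⁸ m/s × 39166848 s = 1.1249×10^16 m = 1.125×10^13 km.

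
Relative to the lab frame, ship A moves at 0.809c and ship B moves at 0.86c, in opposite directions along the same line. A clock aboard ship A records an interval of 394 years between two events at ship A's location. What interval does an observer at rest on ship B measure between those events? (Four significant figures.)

The velocity of ship A relative to ship B is (0.809 + 0.86)c / (1 + 0.809×0.86) = 0.98423c; relative speed 0.98423c.
γ for this relative speed: γ = 1/√(1 − 0.968709) = 5.6531.
The clock on ship A records proper time, so ship B measures Δt = γΔτ = 5.6531 × 394 = 2227 years.

2227 years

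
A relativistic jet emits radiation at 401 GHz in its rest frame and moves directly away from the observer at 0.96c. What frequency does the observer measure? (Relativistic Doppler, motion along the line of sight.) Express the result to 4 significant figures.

57.29 GHz

Relativistic Doppler (source moving away): f_obs = f_src · √((1−β)/(1+β)).
With β = 0.96: factor = √(0.04/1.96) = 0.14286.
f_obs = 401 × 0.14286 = 57.29 GHz.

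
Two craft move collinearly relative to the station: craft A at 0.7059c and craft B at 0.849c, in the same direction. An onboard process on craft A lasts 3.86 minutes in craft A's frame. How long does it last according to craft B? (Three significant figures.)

4.13 minutes

The velocity of craft A relative to craft B is (0.7059 − 0.849)c / (1 − 0.7059×0.849) = −0.35713c; relative speed 0.35713c.
At |u| = 0.35713c, γ = (1 − 0.127542)^(−1/2) = 1.0706.
Craft A's interval is proper; time dilation gives Δt_B = γΔτ = 1.0706 × 3.86 minutes = 4.13 minutes.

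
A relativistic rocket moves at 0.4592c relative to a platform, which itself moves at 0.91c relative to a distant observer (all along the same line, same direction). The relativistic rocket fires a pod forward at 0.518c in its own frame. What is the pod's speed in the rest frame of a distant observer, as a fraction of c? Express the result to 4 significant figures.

Apply u = (u'+v)/(1+u'v) twice. Pod in the platform frame: (0.518+0.4592)/(1+0.518·0.4592) = 0.9772/1.2378656 = 0.78942c.
That velocity, transformed to the rest frame of a distant observer: (0.78942+0.91)/(1+0.78942·0.91) = 1.69942/1.7183722 = 0.98897c.

0.9890c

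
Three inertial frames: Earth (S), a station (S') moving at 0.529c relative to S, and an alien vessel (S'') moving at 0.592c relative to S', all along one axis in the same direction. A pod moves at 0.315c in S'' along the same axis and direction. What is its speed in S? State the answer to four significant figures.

Apply u = (u'+v)/(1+u'v) twice. Pod in the station frame: (0.315+0.592)/(1+0.315·0.592) = 0.907/1.18648 = 0.76445c.
That velocity, transformed to the rest frame of Earth: (0.76445+0.529)/(1+0.76445·0.529) = 1.29345/1.40439405 = 0.921c.

0.9210c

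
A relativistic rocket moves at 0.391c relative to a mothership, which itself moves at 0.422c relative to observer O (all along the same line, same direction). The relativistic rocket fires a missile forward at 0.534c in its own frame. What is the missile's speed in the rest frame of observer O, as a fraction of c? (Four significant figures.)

0.8974c

Compose velocities in two stages. Stage 1 (into S'): u₁ = (0.534+0.391)/(1+0.534×0.391) = 0.76523.
Stage 2 (into S): u = (0.76523+0.422)/(1+0.76523×0.422) = 0.89743, so the speed is 0.8974c.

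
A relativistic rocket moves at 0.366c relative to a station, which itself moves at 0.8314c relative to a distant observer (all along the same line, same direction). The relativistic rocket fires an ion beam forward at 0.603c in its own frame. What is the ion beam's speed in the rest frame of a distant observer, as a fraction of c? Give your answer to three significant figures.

0.979c

First combine the ion beam and relativistic rocket (S''→S'): u₁ = (0.603 + 0.366)/(1 + 0.603×0.366) = 0.969/1.220698 = 0.79381.
Then combine with the station (S'→S): u = (0.79381 + 0.8314)/(1 + 0.79381×0.8314) = 1.62521/1.659973634 = 0.97906.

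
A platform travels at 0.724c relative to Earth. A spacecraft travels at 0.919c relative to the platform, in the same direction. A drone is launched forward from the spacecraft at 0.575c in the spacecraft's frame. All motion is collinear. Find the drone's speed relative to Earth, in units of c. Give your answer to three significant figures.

0.996c

Apply u = (u'+v)/(1+u'v) twice. Drone in the platform frame: (0.575+0.919)/(1+0.575·0.919) = 1.494/1.528425 = 0.97748c.
That velocity, transformed to the rest frame of Earth: (0.97748+0.724)/(1+0.97748·0.724) = 1.70148/1.70769552 = 0.99636c.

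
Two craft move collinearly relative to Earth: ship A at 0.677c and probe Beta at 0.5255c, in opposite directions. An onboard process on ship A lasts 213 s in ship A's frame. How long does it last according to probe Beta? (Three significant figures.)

461 s

The velocity of ship A relative to probe Beta is (0.677 + 0.5255)c / (1 + 0.677×0.5255) = 0.88695c; relative speed 0.88695c.
γ for this relative speed: γ = 1/√(1 − 0.78668) = 2.1651.
Ship A's interval is proper; time dilation gives Δt_B = γΔτ = 2.1651 × 213 s = 461 s.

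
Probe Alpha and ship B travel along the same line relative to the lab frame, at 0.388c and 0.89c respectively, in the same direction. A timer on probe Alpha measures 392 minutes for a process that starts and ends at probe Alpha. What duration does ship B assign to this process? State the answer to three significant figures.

611 minutes

Transform probe Alpha's velocity into ship B's frame: (0.388 − 0.89)/(1 − 0.388·0.89) = −0.502/0.65468, so the relative speed is 0.76679c.
At |u| = 0.76679c, γ = (1 − 0.587967)^(−1/2) = 1.5579.
The clock on probe Alpha records proper time, so ship B measures Δt = γΔτ = 1.5579 × 392 = 611 minutes.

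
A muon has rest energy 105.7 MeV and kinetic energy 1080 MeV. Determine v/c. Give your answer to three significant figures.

0.996

γ = 1 + K/(mc²) = 1 + 1080/105.7 = 11.218.
β = √(1 − 1/γ²) = √(1 − 0.00794638) = √0.99205362 = 0.996.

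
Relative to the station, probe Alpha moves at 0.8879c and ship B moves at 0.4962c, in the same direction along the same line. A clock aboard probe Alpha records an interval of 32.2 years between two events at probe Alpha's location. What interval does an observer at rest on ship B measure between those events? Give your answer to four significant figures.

45.10 years

The velocity of probe Alpha relative to ship B is (0.8879 − 0.4962)c / (1 − 0.8879×0.4962) = 0.70018c; relative speed 0.70018c.
γ for this relative speed: γ = 1/√(1 − 0.490252) = 1.4006.
Probe Alpha's interval is proper; time dilation gives Δt_B = γΔτ = 1.4006 × 32.2 years = 45.10 years.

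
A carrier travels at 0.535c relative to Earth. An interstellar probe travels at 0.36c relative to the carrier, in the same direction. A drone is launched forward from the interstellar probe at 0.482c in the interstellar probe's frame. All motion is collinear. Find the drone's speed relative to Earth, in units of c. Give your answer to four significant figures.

0.9051c

Apply u = (u'+v)/(1+u'v) twice. Drone in the carrier frame: (0.482+0.36)/(1+0.482·0.36) = 0.842/1.17352 = 0.7175c.
That velocity, transformed to the rest frame of Earth: (0.7175+0.535)/(1+0.7175·0.535) = 1.2525/1.3838625 = 0.90508c.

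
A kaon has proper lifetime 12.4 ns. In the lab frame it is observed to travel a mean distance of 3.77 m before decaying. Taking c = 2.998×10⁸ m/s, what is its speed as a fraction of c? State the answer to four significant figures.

Lab distance = (lab lifetime)·v = γτ·βc, so βγ = d/(cτ) = 3.770/(2.998×10⁸ × 1.240×10^-8) = 1.0141.
With βγ = 1.0141: γ² = 1 + (βγ)² = 2.0284, and β = (βγ)/γ = 1.0141/1.42422 = 0.7120.

0.7120c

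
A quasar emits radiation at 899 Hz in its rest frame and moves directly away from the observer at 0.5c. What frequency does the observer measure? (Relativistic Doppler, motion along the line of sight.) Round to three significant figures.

519 Hz

Relativistic Doppler (source moving away): f_obs = f_src · √((1−β)/(1+β)).
With β = 0.5: factor = √(0.5/1.5) = 0.57735.
f_obs = 899 × 0.57735 = 519 Hz.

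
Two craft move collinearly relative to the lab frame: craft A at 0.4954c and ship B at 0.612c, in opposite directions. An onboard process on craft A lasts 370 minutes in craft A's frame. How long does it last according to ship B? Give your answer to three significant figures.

702 minutes

The velocity of craft A relative to ship B is (0.4954 + 0.612)c / (1 + 0.4954×0.612) = 0.84976c; relative speed 0.84976c.
γ for this relative speed: γ = 1/√(1 − 0.722092) = 1.8969.
The clock on craft A records proper time, so ship B measures Δt = γΔτ = 1.8969 × 370 = 702 minutes.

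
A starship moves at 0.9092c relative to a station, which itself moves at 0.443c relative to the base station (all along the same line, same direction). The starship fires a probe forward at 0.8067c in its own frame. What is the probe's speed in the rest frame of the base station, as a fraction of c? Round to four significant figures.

First combine the probe and starship (S''→S'): u₁ = (0.8067 + 0.9092)/(1 + 0.8067×0.9092) = 1.7159/1.73345164 = 0.98987.
Then combine with the station (S'→S): u = (0.98987 + 0.443)/(1 + 0.98987×0.443) = 1.43287/1.43851241 = 0.99608.

0.9961c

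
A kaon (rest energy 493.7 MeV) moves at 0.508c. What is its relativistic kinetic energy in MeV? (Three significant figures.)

79.5 MeV

Lorentz factor: γ = (1 − 0.258064)^(−1/2) = 1.16096.
Kinetic energy: K = (γ − 1)mc² = (1.16096 − 1) × 493.7 MeV = 0.16096 × 493.7 = 79.5 MeV.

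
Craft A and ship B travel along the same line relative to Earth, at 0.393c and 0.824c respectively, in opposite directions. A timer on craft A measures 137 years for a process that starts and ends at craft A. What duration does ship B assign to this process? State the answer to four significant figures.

Transform craft A's velocity into ship B's frame: (0.393 + 0.824)/(1 + 0.393·0.824) = 1.217/1.323832, so the relative speed is 0.9193c.
γ for this relative speed: γ = 1/√(1 − 0.845112) = 2.5409.
Craft A's interval is proper; time dilation gives Δt_B = γΔτ = 2.5409 × 137 years = 348.1 years.

348.1 years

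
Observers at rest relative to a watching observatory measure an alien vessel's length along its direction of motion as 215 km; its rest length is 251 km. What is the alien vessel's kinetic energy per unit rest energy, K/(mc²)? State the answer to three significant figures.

From L = L₀/γ: γ = 251/215 = 1.16744.
K/(mc²) = γ − 1 = 1.16744 − 1 = 0.167.

0.167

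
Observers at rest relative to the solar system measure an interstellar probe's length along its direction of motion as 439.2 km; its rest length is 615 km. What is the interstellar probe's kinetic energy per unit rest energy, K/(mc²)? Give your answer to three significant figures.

0.400

γ = L₀/L = 615/439.2 = 1.40027.
Since K = (γ−1)mc², K/(mc²) = 1.40027 − 1 = 0.400.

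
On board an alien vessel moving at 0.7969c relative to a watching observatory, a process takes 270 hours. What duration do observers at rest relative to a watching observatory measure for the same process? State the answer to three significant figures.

447 hours

β² = 0.63504961, so γ = 1/√0.36495039 = 1.6553.
The onboard clock measures proper time, so the interval in the rest frame of a watching observatory is dilated: Δt = γ·Δτ = 1.6553 × 270 hours = 447 hours.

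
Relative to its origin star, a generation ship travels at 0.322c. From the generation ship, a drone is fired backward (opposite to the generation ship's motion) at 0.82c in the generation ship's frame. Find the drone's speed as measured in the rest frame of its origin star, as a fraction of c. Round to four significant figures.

In units of c, u = (u' + v)/(1 + u'v) with u' = −0.82 and v = 0.322.
Numerator: −0.82 + 0.322 = −0.498. Denominator: 1 + (−0.82)(0.322) = 0.73596.
u = −0.498/0.73596 = −0.67667, so the speed is 0.6767c.

0.6767c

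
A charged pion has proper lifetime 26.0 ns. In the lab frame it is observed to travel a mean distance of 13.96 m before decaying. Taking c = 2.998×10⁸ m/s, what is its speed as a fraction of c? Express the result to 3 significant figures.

0.873c

d = βγcτ ⇒ βγ = d/(cτ) = 13.96 m / (7.7948 m) = 1.7909.
β = (βγ)/√(1+(βγ)²) = 1.7909/√4.20732 = 0.873.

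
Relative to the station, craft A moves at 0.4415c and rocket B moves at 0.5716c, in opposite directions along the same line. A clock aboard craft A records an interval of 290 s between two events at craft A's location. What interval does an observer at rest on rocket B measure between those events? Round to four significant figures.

493.3 s

Speed of craft A in rocket B's frame: u = (v_A + v_B)/(1 + v_A v_B/c²) = (0.4415 + 0.5716)/(1 + 0.4415×0.5716) = 1.0131/1.2523614 = 0.80895; |u| = 0.80895c.
γ for this relative speed: γ = 1/√(1 − 0.6544) = 1.701.
Craft A's interval is proper; time dilation gives Δt_B = γΔτ = 1.701 × 290 s = 493.3 s.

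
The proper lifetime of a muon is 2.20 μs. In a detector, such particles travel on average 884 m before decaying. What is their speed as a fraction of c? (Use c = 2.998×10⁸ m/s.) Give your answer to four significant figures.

0.8015c

d = βγcτ ⇒ βγ = d/(cτ) = 884.0 m / (659.56 m) = 1.3403.
β = (βγ)/√(1+(βγ)²) = 1.3403/√2.7964 = 0.8015.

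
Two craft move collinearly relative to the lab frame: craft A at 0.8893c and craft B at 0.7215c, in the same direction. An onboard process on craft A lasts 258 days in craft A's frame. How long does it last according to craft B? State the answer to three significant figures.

292 days

The velocity of craft A relative to craft B is (0.8893 − 0.7215)c / (1 − 0.8893×0.7215) = 0.46823c; relative speed 0.46823c.
γ for this relative speed: γ = 1/√(1 − 0.219239) = 1.1317.
The clock on craft A records proper time, so craft B measures Δt = γΔτ = 1.1317 × 258 = 292 days.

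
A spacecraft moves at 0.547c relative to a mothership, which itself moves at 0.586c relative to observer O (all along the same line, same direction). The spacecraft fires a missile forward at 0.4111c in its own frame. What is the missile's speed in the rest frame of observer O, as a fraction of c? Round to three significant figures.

Apply u = (u'+v)/(1+u'v) twice. Missile in the mothership frame: (0.4111+0.547)/(1+0.4111·0.547) = 0.9581/1.2248717 = 0.7822c.
That velocity, transformed to the rest frame of observer O: (0.7822+0.586)/(1+0.7822·0.586) = 1.3682/1.4583692 = 0.93817c.

0.938c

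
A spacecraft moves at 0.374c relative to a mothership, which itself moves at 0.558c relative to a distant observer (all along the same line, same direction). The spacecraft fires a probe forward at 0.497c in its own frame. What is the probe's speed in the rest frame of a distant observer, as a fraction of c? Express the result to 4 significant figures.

0.9168c

Apply u = (u'+v)/(1+u'v) twice. Probe in the mothership frame: (0.497+0.374)/(1+0.497·0.374) = 0.871/1.185878 = 0.73448c.
That velocity, transformed to the rest frame of a distant observer: (0.73448+0.558)/(1+0.73448·0.558) = 1.29248/1.40983984 = 0.91676c.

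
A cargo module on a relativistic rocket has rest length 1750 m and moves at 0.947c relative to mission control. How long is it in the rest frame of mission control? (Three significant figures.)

562 m

γ = 1/√(1 − β²) = 1/√(1 − 0.896809) = 1/√0.103191 = 1/0.321234 = 3.113.
Length contraction: L = L₀/γ = 1750/3.113 = 562 m.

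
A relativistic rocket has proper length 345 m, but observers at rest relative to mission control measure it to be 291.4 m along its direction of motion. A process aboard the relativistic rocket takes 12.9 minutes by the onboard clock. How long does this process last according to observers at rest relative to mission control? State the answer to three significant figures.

15.3 minutes

From L = L₀/γ: γ = 345/291.4 = 1.18394.
Δt = γΔτ = 1.18394 × 12.9 = 15.3 minutes.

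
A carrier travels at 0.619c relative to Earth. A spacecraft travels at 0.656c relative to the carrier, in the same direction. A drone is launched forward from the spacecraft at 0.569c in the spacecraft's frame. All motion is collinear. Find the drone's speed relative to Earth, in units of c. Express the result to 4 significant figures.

First combine the drone and spacecraft (S''→S'): u₁ = (0.569 + 0.656)/(1 + 0.569×0.656) = 1.225/1.373264 = 0.89204.
Then combine with the carrier (S'→S): u = (0.89204 + 0.619)/(1 + 0.89204×0.619) = 1.51104/1.55217276 = 0.9735.

0.9735c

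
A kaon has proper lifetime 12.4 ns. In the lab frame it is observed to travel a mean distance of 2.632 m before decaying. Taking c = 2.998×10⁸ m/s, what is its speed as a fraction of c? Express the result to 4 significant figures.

0.5778c

d = βγcτ ⇒ βγ = d/(cτ) = 2.632 m / (3.71752 m) = 0.708.
β = (βγ)/√(1+(βγ)²) = 0.708/√1.501264 = 0.5778.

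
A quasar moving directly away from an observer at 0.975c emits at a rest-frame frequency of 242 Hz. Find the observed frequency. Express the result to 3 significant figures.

Relativistic Doppler (source moving away): f_obs = f_src · √((1−β)/(1+β)).
With β = 0.975: factor = √(0.025/1.975) = 0.11251.
f_obs = 242 × 0.11251 = 27.2 Hz.

27.2 Hz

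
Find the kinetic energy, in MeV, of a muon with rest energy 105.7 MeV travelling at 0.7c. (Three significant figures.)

With β = 0.7, γ = 1/√(1 − 0.7²) = 1/√0.51 = 1.40028.
Kinetic energy: K = (γ − 1)mc² = (1.40028 − 1) × 105.7 MeV = 0.40028 × 105.7 = 42.3 MeV.

42.3 MeV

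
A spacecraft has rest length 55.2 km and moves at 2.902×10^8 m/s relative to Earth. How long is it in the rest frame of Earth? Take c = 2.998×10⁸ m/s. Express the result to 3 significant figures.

β = v/c = (2.902×10^8 m/s)/(2.998×10⁸ m/s) = 0.967979.
γ = 1/√(1 − β²) = 1/√(1 − 0.9369833) = 1/√0.06301666 = 1/0.251031 = 3.9836.
Along the direction of motion the measured length is L₀/γ = 55.2/3.9836 = 13.9 km.

13.9 km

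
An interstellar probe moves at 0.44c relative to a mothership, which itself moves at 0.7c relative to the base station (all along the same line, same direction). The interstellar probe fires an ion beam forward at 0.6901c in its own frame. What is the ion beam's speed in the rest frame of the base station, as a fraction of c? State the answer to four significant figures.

0.9751c

Compose velocities in two stages. Stage 1 (into S'): u₁ = (0.6901+0.44)/(1+0.6901×0.44) = 0.86688.
Stage 2 (into S): u = (0.86688+0.7)/(1+0.86688×0.7) = 0.97515, so the speed is 0.9751c.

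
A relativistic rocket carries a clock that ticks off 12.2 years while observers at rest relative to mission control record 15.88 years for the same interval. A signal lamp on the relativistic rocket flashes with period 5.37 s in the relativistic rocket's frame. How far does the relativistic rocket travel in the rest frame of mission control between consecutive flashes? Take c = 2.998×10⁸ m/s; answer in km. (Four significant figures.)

γ = Δt/Δτ = 15.88/12.2 = 1.30164.
β = √(1 − 1/γ²) = 0.64014. Lab-frame period = γτ = 1.30164×5.37 s = 6.9898 s. Distance = βc × γτ = 0.64014 × 2.998×10⁸ m/s × 6.9898 s = 1.3414×10^9 m = 1.341×10^6 km.

1.341×10^6 km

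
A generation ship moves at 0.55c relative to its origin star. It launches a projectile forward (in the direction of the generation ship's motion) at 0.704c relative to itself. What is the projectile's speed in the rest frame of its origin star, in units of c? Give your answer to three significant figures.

0.904c

Relativistic velocity addition: u = (u' + v)/(1 + u'v/c²), with u' = 0.704c and v = 0.55c.
Numerator: 0.704 + 0.55 = 1.254. Denominator: 1 + (0.704)(0.55) = 1.3872.
u = 1.254/1.3872 = 0.90398, so the speed is 0.904c.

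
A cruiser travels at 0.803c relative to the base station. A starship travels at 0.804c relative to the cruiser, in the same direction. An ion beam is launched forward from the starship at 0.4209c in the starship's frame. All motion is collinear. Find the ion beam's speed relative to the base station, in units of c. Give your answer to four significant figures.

0.9904c

Apply u = (u'+v)/(1+u'v) twice. Ion beam in the cruiser frame: (0.4209+0.804)/(1+0.4209·0.804) = 1.2249/1.3384036 = 0.91519c.
That velocity, transformed to the rest frame of the base station: (0.91519+0.803)/(1+0.91519·0.803) = 1.71819/1.73489757 = 0.99037c.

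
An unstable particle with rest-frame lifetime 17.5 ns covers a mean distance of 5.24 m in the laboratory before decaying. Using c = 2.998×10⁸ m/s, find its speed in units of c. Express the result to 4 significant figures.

d = βγcτ ⇒ βγ = d/(cτ) = 5.240 m / (5.2465 m) = 0.99876.
β = (βγ)/√(1+(βγ)²) = 0.99876/√1.997522 = 0.7067.

0.7067c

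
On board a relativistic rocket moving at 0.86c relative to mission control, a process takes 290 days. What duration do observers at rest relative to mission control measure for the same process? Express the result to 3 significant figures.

568 days

γ = 1/√(1 − β²) = 1/√(1 − 0.7396) = 1/√0.2604 = 1/0.510294 = 1.9597.
The onboard clock measures proper time, so the interval in the rest frame of mission control is dilated: Δt = γ·Δτ = 1.9597 × 290 days = 568 days.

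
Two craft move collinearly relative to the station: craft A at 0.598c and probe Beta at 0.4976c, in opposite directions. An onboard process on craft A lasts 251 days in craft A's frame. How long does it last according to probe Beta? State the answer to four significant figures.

468.5 days

The velocity of craft A relative to probe Beta is (0.598 + 0.4976)c / (1 + 0.598×0.4976) = 0.84435c; relative speed 0.84435c.
γ for this relative speed: γ = 1/√(1 − 0.712927) = 1.8664.
The clock on craft A records proper time, so probe Beta measures Δt = γΔτ = 1.8664 × 251 = 468.5 days.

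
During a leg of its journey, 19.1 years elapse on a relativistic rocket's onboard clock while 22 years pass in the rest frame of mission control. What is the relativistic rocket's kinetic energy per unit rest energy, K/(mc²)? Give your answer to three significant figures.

γ = Δt/Δτ = 22/19.1 = 1.15183.
K/(mc²) = γ − 1 = 1.15183 − 1 = 0.152.

0.152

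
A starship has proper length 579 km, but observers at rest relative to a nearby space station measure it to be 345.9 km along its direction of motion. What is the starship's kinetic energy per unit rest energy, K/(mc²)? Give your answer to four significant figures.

0.6739

γ = L₀/L = 579/345.9 = 1.67389.
Since K = (γ−1)mc², K/(mc²) = 1.67389 − 1 = 0.6739.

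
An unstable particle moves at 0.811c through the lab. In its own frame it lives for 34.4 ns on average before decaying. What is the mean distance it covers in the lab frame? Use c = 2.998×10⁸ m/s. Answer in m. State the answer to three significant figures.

β² = 0.657721, so γ = 1/√0.342279 = 1.7093.
Lab-frame lifetime: Δt = γτ = 1.7093 × 34.4 ns = 58.8 ns.
Distance: d = vΔt = 0.811 × 2.998×10⁸ m/s × 5.8800×10^-8 s = 14.3 m.

14.3 m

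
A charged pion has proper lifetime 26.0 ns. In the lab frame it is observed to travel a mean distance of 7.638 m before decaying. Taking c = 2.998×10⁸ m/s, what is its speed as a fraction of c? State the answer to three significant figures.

Let x = d/(cτ) = 7.638 m / (2.998×10⁸ m/s × 2.600×10^-8 s) = 0.97988. Since d = βγcτ, x = βγ = β/√(1−β²).
Solving: β² = x²/(1+x²) = 0.960165/1.960165 = 0.489839, so β = 0.700.

0.700c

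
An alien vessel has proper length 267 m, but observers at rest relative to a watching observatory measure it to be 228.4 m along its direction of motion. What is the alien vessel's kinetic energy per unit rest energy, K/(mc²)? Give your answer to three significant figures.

0.169

Length contraction gives γ = L₀/L = 267/228.4 = 1.169.
K/(mc²) = γ − 1 = 1.169 − 1 = 0.169.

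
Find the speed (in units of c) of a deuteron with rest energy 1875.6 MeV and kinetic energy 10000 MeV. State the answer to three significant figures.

0.987c

γ = 1 + K/(mc²) = 1 + 10000/1875.6 = 6.3316.
β = √(1 − 1/γ²) = √(1 − 0.0249444) = √0.9750556 = 0.987.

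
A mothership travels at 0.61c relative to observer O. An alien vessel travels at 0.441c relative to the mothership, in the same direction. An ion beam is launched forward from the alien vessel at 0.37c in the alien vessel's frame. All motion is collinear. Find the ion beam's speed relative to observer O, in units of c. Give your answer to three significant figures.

First combine the ion beam and alien vessel (S''→S'): u₁ = (0.37 + 0.441)/(1 + 0.37×0.441) = 0.811/1.16317 = 0.69723.
Then combine with the mothership (S'→S): u = (0.69723 + 0.61)/(1 + 0.69723×0.61) = 1.30723/1.4253103 = 0.91715.

0.917c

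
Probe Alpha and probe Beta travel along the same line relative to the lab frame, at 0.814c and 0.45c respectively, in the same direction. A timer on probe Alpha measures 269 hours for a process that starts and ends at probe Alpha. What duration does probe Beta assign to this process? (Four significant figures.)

328.6 hours

Transform probe Alpha's velocity into probe Beta's frame: (0.814 − 0.45)/(1 − 0.814·0.45) = 0.364/0.6337, so the relative speed is 0.5744c.
At |u| = 0.5744c, γ = (1 − 0.329935)^(−1/2) = 1.2216.
Probe Alpha's interval is proper; time dilation gives Δt_B = γΔτ = 1.2216 × 269 hours = 328.6 hours.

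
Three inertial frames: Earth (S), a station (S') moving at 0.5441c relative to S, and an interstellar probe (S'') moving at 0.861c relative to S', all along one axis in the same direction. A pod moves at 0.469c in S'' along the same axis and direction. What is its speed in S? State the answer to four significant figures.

0.9842c

First combine the pod and interstellar probe (S''→S'): u₁ = (0.469 + 0.861)/(1 + 0.469×0.861) = 1.33/1.403809 = 0.94742.
Then combine with the station (S'→S): u = (0.94742 + 0.5441)/(1 + 0.94742×0.5441) = 1.49152/1.515491222 = 0.98418.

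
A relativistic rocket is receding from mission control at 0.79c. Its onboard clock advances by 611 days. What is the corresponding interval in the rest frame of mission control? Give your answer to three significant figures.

With β = 0.79, γ = 1/√(1 − 0.79²) = 1/√0.3759 = 1.631.
The onboard clock measures proper time, so the interval in the rest frame of mission control is dilated: Δt = γ·Δτ = 1.631 × 611 days = 997 days.

997 days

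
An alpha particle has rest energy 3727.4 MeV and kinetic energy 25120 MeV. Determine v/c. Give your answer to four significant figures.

K = (γ−1)mc², so γ = 1 + 25120/3727.4 = 7.7393.
Then v/c = √(1 − γ⁻²) = √(1 − 0.0166954) = √0.9833046 = 0.9916.

0.9916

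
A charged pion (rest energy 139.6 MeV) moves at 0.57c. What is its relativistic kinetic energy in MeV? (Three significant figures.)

30.3 MeV

γ = 1/√(1 − β²) = 1/√(1 − 0.3249) = 1/√0.6751 = 1/0.821645 = 1.21707.
Kinetic energy: K = (γ − 1)mc² = (1.21707 − 1) × 139.6 MeV = 0.21707 × 139.6 = 30.3 MeV.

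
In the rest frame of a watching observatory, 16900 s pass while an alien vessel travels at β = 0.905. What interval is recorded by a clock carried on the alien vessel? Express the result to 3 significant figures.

Lorentz factor: γ = (1 − 0.819025)^(−1/2) = 2.3507.
The moving clock records proper time: Δτ = Δt/γ = 16900/2.3507 = 7190 s.

7190 s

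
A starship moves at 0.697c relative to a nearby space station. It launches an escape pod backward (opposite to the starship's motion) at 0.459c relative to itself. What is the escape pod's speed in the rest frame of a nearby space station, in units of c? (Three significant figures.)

Relativistic velocity addition: u = (u' + v)/(1 + u'v/c²), with u' = −0.459c and v = 0.697c.
Numerator: −0.459 + 0.697 = 0.238. Denominator: 1 + (−0.459)(0.697) = 0.680077.
u = 0.238/0.680077 = 0.34996, so the speed is 0.350c.

0.350c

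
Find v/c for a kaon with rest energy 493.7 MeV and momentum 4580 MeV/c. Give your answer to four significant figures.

βγ = pc/(mc²) = 4580/493.7 = 9.2769.
Since γ² = 1 + (βγ)² = 87.0609, γ = √87.0609 = 9.33064, and β = (βγ)/γ = 9.2769/9.33064 = 0.9942.

0.9942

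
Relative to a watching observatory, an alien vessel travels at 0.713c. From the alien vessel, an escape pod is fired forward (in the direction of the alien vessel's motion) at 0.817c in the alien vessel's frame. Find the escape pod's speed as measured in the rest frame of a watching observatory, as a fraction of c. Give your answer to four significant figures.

In units of c, u = (u' + v)/(1 + u'v) with u' = 0.817 and v = 0.713.
Numerator: 0.817 + 0.713 = 1.53. Denominator: 1 + (0.817)(0.713) = 1.582521.
u = 1.53/1.582521 = 0.96681, so the speed is 0.9668c.

0.9668c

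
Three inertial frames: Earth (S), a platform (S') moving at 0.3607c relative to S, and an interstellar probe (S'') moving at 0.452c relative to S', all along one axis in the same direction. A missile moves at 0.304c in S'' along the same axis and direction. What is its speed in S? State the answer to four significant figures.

0.8271c

Compose velocities in two stages. Stage 1 (into S'): u₁ = (0.304+0.452)/(1+0.304×0.452) = 0.66467.
Stage 2 (into S): u = (0.66467+0.3607)/(1+0.66467×0.3607) = 0.82708, so the speed is 0.8271c.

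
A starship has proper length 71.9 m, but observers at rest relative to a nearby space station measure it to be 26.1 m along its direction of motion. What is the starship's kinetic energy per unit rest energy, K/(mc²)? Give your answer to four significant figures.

γ = L₀/L = 71.9/26.1 = 2.75479.
K/(mc²) = γ − 1 = 2.75479 − 1 = 1.755.

1.755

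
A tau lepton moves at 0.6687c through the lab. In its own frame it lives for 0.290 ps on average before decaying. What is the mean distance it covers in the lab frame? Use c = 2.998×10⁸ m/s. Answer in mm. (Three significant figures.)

γ = 1/√(1 − β²) = 1/√(1 − 0.44715969) = 1/√0.55284031 = 1/0.743532 = 1.3449.
Lab-frame lifetime: Δt = γτ = 1.3449 × 0.290 ps = 0.39002 ps.
Distance: d = vΔt = 0.6687 × 2.998×10⁸ m/s × 3.9002×10^-13 s = 7.82×10^-5 m = 0.0782 mm.

0.0782 mm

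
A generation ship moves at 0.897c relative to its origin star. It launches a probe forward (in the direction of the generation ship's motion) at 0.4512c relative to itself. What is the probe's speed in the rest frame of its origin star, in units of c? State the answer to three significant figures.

0.960c

In units of c, u = (u' + v)/(1 + u'v) with u' = 0.4512 and v = 0.897.
Numerator: 0.4512 + 0.897 = 1.3482. Denominator: 1 + (0.4512)(0.897) = 1.4047264.
u = 1.3482/1.4047264 = 0.95976, so the speed is 0.960c.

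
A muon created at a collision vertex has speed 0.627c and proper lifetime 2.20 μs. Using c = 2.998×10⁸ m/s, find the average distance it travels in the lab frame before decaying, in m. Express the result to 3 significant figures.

531 m

With β = 0.627, γ = 1/√(1 − 0.627²) = 1/√0.606871 = 1.2837.
Lab-frame lifetime: Δt = γτ = 1.2837 × 2.20 μs = 2.8241 μs.
Distance: d = vΔt = 0.627 × 2.998×10⁸ m/s × 2.8241×10^-6 s = 531 m.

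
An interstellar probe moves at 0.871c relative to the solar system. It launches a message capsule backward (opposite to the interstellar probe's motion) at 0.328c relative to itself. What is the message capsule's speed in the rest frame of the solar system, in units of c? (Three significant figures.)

0.760c

In units of c, u = (u' + v)/(1 + u'v) with u' = −0.328 and v = 0.871.
Numerator: −0.328 + 0.871 = 0.543. Denominator: 1 + (−0.328)(0.871) = 0.714312.
u = 0.543/0.714312 = 0.76017, so the speed is 0.760c.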